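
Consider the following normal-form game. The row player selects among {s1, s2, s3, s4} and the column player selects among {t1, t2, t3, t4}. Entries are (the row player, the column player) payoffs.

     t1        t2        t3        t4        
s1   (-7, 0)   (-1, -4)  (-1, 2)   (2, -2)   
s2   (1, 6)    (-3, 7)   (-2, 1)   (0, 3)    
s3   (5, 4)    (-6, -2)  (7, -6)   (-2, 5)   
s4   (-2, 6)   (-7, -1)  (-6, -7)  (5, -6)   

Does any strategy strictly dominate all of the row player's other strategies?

Check whether one of the row player's strategies beats all alternatives regardless of what the opponent does.
s1 is not dominant: against t1, s2 gives 1 > -7.
s2 is not dominant: against t1, s3 gives 5 > 1.
s3 is not dominant: against t2, s1 gives -1 > -6.
s4 is not dominant: against t1, s2 gives 1 > -2.
No single strategy is best against every opponent action.

None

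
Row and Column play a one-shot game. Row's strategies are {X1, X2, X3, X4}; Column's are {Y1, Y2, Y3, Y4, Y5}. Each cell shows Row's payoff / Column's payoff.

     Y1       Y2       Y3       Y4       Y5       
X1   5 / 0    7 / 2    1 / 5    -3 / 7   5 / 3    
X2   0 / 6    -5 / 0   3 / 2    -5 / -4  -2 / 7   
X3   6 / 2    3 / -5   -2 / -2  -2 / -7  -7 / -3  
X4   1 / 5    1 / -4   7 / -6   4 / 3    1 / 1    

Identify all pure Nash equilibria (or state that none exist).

Find each player's best response to every opponent strategy; NE are the intersections.
Row's best responses — vs Y1: X3 (payoff 6); vs Y2: X1 (payoff 7); vs Y3: X4 (payoff 7); vs Y4: X4 (payoff 4); vs Y5: X1 (payoff 5).
Column's best responses — vs X1: Y4 (payoff 7); vs X2: Y5 (payoff 7); vs X3: Y1 (payoff 2); vs X4: Y1 (payoff 5).
The only mutual best response is (X3, Y1); neither player gains by switching there.

(X3, Y1)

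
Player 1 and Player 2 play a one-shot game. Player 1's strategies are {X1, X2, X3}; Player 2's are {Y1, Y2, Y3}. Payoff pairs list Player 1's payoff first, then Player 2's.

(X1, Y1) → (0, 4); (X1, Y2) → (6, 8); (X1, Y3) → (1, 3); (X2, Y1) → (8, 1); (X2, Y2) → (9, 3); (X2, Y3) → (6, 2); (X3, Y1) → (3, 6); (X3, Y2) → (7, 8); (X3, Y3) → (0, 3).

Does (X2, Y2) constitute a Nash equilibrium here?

Holding Player 2 at Y2: Player 1 gets 9 from X2, versus 6 from X1, 7 from X3. No profitable deviation for Player 1.
Holding Player 1 at X2: Player 2 gets 3 from Y2, versus 1 from Y1, 2 from Y3. No profitable deviation for Player 2 either.

Yes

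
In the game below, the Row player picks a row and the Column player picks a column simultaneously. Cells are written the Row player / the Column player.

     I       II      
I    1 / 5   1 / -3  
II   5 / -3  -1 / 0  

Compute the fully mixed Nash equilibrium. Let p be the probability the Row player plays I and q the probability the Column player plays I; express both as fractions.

In a mixed NE each player is indifferent between their pure strategies, so the opponent's mix sets the indifference.
The Column player indifferent between I and II: p·5 + (1−p)·(-3) = p·(-3) + (1−p)·0 ⟹ (-3) + 8p = 0 + (-3)p ⟹ p = 3/11.
The Row player indifferent between I and II: q·1 + (1−q)·1 = q·5 + (1−q)·(-1) ⟹ 1 + 0q = (-1) + 6q ⟹ q = 1/3.

p = 3/11, q = 1/3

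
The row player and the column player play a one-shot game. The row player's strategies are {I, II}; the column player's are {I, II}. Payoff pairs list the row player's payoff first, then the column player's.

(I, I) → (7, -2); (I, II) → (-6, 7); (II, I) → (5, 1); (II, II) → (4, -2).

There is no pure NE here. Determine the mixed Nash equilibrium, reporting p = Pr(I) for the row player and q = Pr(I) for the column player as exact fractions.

In a mixed NE each player is indifferent between their pure strategies, so the opponent's mix sets the indifference.
The column player indifferent between I and II: p·(-2) + (1−p)·1 = p·7 + (1−p)·(-2) ⟹ 1 + (-3)p = (-2) + 9p ⟹ p = 1/4.
The row player indifferent between I and II: q·7 + (1−q)·(-6) = q·5 + (1−q)·4 ⟹ (-6) + 13q = 4 + 1q ⟹ q = 5/6.

p = 1/4, q = 5/6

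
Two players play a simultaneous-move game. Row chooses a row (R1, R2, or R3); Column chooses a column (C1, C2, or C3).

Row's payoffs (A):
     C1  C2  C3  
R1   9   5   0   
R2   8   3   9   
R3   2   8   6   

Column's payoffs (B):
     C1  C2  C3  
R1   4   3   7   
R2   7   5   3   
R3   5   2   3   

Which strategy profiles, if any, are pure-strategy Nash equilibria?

There is no pure-strategy Nash equilibrium

Find each player's best response to every opponent strategy; NE are the intersections.
Row's best responses — vs C1: R1 (payoff 9); vs C2: R3 (payoff 8); vs C3: R2 (payoff 9).
Column's best responses — vs R1: C3 (payoff 7); vs R2: C1 (payoff 7); vs R3: C1 (payoff 5).
No cell has both players best-responding. For instance, Row's best reply to C2 is R3, but against R3 Column prefers C1 over C2.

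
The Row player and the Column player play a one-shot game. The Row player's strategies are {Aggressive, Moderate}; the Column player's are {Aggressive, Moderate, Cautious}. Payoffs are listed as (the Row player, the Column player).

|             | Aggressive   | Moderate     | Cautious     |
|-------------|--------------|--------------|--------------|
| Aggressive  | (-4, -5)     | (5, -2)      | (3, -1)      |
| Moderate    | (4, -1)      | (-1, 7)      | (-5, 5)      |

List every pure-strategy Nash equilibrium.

Find each player's best response to every opponent strategy; NE are the intersections.
The Row player's best responses — vs Aggressive: Moderate (payoff 4); vs Moderate: Aggressive (payoff 5); vs Cautious: Aggressive (payoff 3).
The Column player's best responses — vs Aggressive: Cautious (payoff -1); vs Moderate: Moderate (payoff 7).
The only mutual best response is (Aggressive, Cautious); neither player gains by switching there.

(Aggressive, Cautious)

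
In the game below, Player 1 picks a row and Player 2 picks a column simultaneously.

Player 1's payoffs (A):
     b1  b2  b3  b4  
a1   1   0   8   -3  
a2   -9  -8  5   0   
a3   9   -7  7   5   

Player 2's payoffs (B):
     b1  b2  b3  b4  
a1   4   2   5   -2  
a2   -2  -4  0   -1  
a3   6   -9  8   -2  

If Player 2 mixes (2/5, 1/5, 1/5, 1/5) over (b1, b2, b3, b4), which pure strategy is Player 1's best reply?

a3

Player 1's best reply maximizes expected payoff against the mix.
a1: (2/5)·1 + (1/5)·0 + (1/5)·8 + (1/5)·(-3) = 7/5
a2: (2/5)·(-9) + (1/5)·(-8) + (1/5)·5 + (1/5)·0 = -21/5
a3: (2/5)·9 + (1/5)·(-7) + (1/5)·7 + (1/5)·5 = 23/5
Highest expected payoff is 23/5, from a3.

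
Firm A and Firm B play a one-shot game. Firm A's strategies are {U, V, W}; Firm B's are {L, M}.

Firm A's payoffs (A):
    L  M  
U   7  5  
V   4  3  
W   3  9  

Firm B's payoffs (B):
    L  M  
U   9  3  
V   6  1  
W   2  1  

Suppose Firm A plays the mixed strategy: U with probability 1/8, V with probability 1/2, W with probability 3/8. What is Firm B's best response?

Compute Firm B's expected payoff from each pure strategy against the given mix.
L: (1/8)·9 + (1/2)·6 + (3/8)·2 = 39/8
M: (1/8)·3 + (1/2)·1 + (3/8)·1 = 5/4
Highest expected payoff is 39/8, from L.

L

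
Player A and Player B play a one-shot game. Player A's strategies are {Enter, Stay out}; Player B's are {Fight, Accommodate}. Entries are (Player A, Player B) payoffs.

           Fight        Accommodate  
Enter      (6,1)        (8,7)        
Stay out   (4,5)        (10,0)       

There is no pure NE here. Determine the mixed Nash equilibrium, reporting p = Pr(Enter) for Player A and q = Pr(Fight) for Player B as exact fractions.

p = 5/11, q = 1/2

In a mixed NE each player is indifferent between their pure strategies, so the opponent's mix sets the indifference.
Player B indifferent between Fight and Accommodate: p·1 + (1−p)·5 = p·7 + (1−p)·0 ⟹ 5 + (-4)p = 0 + 7p ⟹ p = 5/11.
Player A indifferent between Enter and Stay out: q·6 + (1−q)·8 = q·4 + (1−q)·10 ⟹ 8 + (-2)q = 10 + (-6)q ⟹ q = 1/2.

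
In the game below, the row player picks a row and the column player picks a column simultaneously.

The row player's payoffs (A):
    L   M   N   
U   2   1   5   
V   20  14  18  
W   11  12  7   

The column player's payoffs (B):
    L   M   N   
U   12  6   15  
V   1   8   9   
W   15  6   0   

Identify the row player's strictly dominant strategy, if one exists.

V

A strategy is strictly dominant if it gives the row player a strictly higher payoff than every other strategy, against every choice by the opponent.
V strictly dominates: vs L: 20 > each of {2, 11}; vs M: 14 > each of {1, 12}; vs N: 18 > each of {5, 7}.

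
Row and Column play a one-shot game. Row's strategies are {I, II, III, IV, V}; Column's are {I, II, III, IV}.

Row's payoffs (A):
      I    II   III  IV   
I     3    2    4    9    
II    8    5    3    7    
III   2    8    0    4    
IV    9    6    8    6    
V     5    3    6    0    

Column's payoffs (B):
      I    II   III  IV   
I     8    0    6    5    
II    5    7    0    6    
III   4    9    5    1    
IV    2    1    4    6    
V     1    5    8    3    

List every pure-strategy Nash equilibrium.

(III, II)

Find each player's best response to every opponent strategy; NE are the intersections.
Row's best responses — vs I: IV (payoff 9); vs II: III (payoff 8); vs III: IV (payoff 8); vs IV: I (payoff 9).
Column's best responses — vs I: I (payoff 8); vs II: II (payoff 7); vs III: II (payoff 9); vs IV: IV (payoff 6); vs V: III (payoff 8).
The only mutual best response is (III, II); neither player gains by switching there.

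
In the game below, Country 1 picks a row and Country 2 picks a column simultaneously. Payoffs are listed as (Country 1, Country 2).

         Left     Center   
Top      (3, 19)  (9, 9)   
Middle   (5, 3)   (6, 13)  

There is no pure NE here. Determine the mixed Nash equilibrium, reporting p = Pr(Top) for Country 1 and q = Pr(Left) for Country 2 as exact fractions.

Each player's mixing probability is pinned down by making the *other* player indifferent.
Country 2 indifferent between Left and Center: p·19 + (1−p)·3 = p·9 + (1−p)·13 ⟹ 3 + 16p = 13 + (-4)p ⟹ p = 1/2.
Country 1 indifferent between Top and Middle: q·3 + (1−q)·9 = q·5 + (1−q)·6 ⟹ 9 + (-6)q = 6 + (-1)q ⟹ q = 3/5.

p = 1/2, q = 3/5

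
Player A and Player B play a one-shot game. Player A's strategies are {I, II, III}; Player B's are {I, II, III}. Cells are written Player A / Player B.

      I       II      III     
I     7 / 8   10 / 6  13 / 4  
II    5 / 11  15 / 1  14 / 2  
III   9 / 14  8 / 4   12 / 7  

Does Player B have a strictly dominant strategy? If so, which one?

I

Check whether one of Player B's strategies beats all alternatives regardless of what the opponent does.
I strictly dominates: vs I: 8 > each of {6, 4}; vs II: 11 > each of {1, 2}; vs III: 14 > each of {4, 7}.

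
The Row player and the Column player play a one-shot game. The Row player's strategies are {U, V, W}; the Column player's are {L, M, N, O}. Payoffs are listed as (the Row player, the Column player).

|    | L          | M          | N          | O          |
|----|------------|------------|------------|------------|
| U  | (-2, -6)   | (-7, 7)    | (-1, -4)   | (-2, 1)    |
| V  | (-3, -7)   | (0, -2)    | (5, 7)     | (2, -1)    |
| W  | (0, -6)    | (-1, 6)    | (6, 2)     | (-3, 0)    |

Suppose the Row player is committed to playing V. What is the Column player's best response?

N

With the Row player fixed at V, the Column player's payoffs are: L → -7, M → -2, N → 7, O → -1.
The maximum is 7, achieved by N.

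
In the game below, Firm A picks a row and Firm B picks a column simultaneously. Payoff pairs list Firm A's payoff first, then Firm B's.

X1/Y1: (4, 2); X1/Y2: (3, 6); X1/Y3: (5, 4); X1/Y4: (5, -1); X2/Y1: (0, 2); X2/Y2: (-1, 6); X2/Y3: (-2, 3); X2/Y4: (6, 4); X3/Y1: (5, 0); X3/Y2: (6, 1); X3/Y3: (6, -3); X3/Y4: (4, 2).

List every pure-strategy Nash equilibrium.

Check mutual best responses: a cell is a NE iff neither player can gain by unilaterally deviating.
Firm A's best responses — vs Y1: X3 (payoff 5); vs Y2: X3 (payoff 6); vs Y3: X3 (payoff 6); vs Y4: X2 (payoff 6).
Firm B's best responses — vs X1: Y2 (payoff 6); vs X2: Y2 (payoff 6); vs X3: Y4 (payoff 2).
No cell has both players best-responding. For instance, Firm A's best reply to Y3 is X3, but against X3 Firm B prefers Y4 over Y3.

None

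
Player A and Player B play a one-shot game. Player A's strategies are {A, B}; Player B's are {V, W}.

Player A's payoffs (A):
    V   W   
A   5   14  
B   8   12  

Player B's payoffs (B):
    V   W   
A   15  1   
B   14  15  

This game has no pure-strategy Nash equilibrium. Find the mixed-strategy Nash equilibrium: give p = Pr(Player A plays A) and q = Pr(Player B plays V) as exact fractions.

p = 1/15, q = 2/5

Each player's mixing probability is pinned down by making the *other* player indifferent.
Player B indifferent between V and W: p·15 + (1−p)·14 = p·1 + (1−p)·15 ⟹ 14 + 1p = 15 + (-14)p ⟹ p = 1/15.
Player A indifferent between A and B: q·5 + (1−q)·14 = q·8 + (1−q)·12 ⟹ 14 + (-9)q = 12 + (-4)q ⟹ q = 2/5.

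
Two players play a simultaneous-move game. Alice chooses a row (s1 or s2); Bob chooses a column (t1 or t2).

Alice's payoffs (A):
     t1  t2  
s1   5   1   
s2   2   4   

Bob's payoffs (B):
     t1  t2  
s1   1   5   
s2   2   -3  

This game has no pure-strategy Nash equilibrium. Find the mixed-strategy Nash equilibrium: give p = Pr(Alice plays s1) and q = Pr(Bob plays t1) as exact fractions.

In a mixed NE each player is indifferent between their pure strategies, so the opponent's mix sets the indifference.
Bob indifferent between t1 and t2: p·1 + (1−p)·2 = p·5 + (1−p)·(-3) ⟹ 2 + (-1)p = (-3) + 8p ⟹ p = 5/9.
Alice indifferent between s1 and s2: q·5 + (1−q)·1 = q·2 + (1−q)·4 ⟹ 1 + 4q = 4 + (-2)q ⟹ q = 1/2.

p = 5/9, q = 1/2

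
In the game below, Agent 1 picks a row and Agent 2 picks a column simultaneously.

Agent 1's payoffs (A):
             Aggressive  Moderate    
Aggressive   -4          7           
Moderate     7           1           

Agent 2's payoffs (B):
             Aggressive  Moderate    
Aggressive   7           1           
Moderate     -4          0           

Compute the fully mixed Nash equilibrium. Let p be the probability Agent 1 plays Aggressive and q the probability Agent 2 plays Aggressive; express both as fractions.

p = 2/5, q = 6/17

Each player's mixing probability is pinned down by making the *other* player indifferent.
Agent 2 indifferent between Aggressive and Moderate: p·7 + (1−p)·(-4) = p·1 + (1−p)·0 ⟹ (-4) + 11p = 0 + 1p ⟹ p = 2/5.
Agent 1 indifferent between Aggressive and Moderate: q·(-4) + (1−q)·7 = q·7 + (1−q)·1 ⟹ 7 + (-11)q = 1 + 6q ⟹ q = 6/17.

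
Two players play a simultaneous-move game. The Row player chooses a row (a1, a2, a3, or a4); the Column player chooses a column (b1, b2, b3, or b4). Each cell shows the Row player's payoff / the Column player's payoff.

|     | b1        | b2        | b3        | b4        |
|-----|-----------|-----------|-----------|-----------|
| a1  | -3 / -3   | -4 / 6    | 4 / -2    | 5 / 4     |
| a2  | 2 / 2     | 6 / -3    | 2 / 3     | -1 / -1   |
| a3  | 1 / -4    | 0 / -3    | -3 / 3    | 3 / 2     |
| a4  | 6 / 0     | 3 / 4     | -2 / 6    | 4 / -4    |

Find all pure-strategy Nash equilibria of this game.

There is no pure-strategy Nash equilibrium

Check mutual best responses: a cell is a NE iff neither player can gain by unilaterally deviating.
The Row player's best responses — vs b1: a4 (payoff 6); vs b2: a2 (payoff 6); vs b3: a1 (payoff 4); vs b4: a1 (payoff 5).
The Column player's best responses — vs a1: b2 (payoff 6); vs a2: b3 (payoff 3); vs a3: b3 (payoff 3); vs a4: b3 (payoff 6).
No cell has both players best-responding. For instance, the Row player's best reply to b1 is a4, but against a4 the Column player prefers b3 over b1.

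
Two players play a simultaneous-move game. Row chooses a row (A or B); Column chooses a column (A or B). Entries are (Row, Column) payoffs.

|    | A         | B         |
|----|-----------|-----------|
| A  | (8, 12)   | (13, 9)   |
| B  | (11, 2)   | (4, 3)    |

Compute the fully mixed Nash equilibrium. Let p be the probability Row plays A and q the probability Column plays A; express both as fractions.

Each player's mixing probability is pinned down by making the *other* player indifferent.
Column indifferent between A and B: p·12 + (1−p)·2 = p·9 + (1−p)·3 ⟹ 2 + 10p = 3 + 6p ⟹ p = 1/4.
Row indifferent between A and B: q·8 + (1−q)·13 = q·11 + (1−q)·4 ⟹ 13 + (-5)q = 4 + 7q ⟹ q = 3/4.

p = 1/4, q = 3/4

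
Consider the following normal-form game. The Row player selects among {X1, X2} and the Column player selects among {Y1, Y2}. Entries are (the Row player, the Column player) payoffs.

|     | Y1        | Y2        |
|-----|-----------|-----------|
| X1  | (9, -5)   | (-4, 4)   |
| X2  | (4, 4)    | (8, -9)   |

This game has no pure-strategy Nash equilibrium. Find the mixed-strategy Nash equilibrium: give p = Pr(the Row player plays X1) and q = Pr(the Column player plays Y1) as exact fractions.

In a mixed NE each player is indifferent between their pure strategies, so the opponent's mix sets the indifference.
The Column player indifferent between Y1 and Y2: p·(-5) + (1−p)·4 = p·4 + (1−p)·(-9) ⟹ 4 + (-9)p = (-9) + 13p ⟹ p = 13/22.
The Row player indifferent between X1 and X2: q·9 + (1−q)·(-4) = q·4 + (1−q)·8 ⟹ (-4) + 13q = 8 + (-4)q ⟹ q = 12/17.

p = 13/22, q = 12/17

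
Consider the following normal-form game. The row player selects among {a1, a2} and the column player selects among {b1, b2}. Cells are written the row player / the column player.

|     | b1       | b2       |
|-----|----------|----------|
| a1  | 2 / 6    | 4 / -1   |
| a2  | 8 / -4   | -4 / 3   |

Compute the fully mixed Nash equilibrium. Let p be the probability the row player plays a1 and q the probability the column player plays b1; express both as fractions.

p = 1/2, q = 4/7

In a mixed NE each player is indifferent between their pure strategies, so the opponent's mix sets the indifference.
The column player indifferent between b1 and b2: p·6 + (1−p)·(-4) = p·(-1) + (1−p)·3 ⟹ (-4) + 10p = 3 + (-4)p ⟹ p = 1/2.
The row player indifferent between a1 and a2: q·2 + (1−q)·4 = q·8 + (1−q)·(-4) ⟹ 4 + (-2)q = (-4) + 12q ⟹ q = 4/7.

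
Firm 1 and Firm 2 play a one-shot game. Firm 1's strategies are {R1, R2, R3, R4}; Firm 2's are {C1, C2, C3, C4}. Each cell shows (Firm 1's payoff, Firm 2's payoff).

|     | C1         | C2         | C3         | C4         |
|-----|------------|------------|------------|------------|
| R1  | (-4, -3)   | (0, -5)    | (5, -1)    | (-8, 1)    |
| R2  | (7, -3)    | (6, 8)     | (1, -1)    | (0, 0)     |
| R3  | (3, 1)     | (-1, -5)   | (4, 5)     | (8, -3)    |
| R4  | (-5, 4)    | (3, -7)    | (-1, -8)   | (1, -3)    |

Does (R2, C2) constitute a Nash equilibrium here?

Holding Firm 2 at C2: Firm 1 gets 6 from R2, versus 0 from R1, -1 from R3, 3 from R4. No profitable deviation for Firm 1.
Holding Firm 1 at R2: Firm 2 gets 8 from C2, versus -3 from C1, -1 from C3, 0 from C4. No profitable deviation for Firm 2 either.

Yes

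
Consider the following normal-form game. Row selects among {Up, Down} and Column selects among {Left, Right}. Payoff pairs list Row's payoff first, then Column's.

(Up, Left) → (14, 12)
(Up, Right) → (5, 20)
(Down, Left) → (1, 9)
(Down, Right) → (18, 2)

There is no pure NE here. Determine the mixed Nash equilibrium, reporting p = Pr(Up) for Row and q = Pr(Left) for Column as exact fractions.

In a mixed NE each player is indifferent between their pure strategies, so the opponent's mix sets the indifference.
Column indifferent between Left and Right: p·12 + (1−p)·9 = p·20 + (1−p)·2 ⟹ 9 + 3p = 2 + 18p ⟹ p = 7/15.
Row indifferent between Up and Down: q·14 + (1−q)·5 = q·1 + (1−q)·18 ⟹ 5 + 9q = 18 + (-17)q ⟹ q = 1/2.

p = 7/15, q = 1/2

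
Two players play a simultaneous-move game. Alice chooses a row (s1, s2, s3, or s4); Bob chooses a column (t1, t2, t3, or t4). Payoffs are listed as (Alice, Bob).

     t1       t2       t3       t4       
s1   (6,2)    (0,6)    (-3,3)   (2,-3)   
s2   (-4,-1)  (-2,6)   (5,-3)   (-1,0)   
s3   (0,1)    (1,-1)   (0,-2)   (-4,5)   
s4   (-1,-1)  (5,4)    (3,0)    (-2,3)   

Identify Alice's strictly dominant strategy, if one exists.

No strictly dominant strategy

Check whether one of Alice's strategies beats all alternatives regardless of what the opponent does.
s1 is not dominant: against t2, s3 gives 1 > 0.
s2 is not dominant: against t1, s1 gives 6 > -4.
s3 is not dominant: against t1, s1 gives 6 > 0.
s4 is not dominant: against t1, s1 gives 6 > -1.
No single strategy is best against every opponent action.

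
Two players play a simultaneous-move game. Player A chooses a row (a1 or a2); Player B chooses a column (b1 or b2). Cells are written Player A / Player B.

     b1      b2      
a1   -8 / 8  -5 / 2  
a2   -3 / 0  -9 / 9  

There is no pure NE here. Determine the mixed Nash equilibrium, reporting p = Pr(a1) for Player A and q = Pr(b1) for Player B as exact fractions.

p = 3/5, q = 4/9

Each player's mixing probability is pinned down by making the *other* player indifferent.
Player B indifferent between b1 and b2: p·8 + (1−p)·0 = p·2 + (1−p)·9 ⟹ 0 + 8p = 9 + (-7)p ⟹ p = 3/5.
Player A indifferent between a1 and a2: q·(-8) + (1−q)·(-5) = q·(-3) + (1−q)·(-9) ⟹ (-5) + (-3)q = (-9) + 6q ⟹ q = 4/9.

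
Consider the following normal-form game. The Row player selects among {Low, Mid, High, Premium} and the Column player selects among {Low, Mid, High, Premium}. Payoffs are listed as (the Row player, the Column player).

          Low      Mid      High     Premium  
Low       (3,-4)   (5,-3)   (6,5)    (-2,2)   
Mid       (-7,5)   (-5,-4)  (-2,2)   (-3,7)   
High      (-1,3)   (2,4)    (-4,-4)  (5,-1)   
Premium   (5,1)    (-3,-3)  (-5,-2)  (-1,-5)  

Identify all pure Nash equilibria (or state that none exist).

Check mutual best responses: a cell is a NE iff neither player can gain by unilaterally deviating.
The Row player's best responses — vs Low: Premium (payoff 5); vs Mid: Low (payoff 5); vs High: Low (payoff 6); vs Premium: High (payoff 5).
The Column player's best responses — vs Low: High (payoff 5); vs Mid: Premium (payoff 7); vs High: Mid (payoff 4); vs Premium: Low (payoff 1).
Mutual best responses occur at (Low, High) and (Premium, Low); at each, neither player gains by switching.

(Low, High) and (Premium, Low)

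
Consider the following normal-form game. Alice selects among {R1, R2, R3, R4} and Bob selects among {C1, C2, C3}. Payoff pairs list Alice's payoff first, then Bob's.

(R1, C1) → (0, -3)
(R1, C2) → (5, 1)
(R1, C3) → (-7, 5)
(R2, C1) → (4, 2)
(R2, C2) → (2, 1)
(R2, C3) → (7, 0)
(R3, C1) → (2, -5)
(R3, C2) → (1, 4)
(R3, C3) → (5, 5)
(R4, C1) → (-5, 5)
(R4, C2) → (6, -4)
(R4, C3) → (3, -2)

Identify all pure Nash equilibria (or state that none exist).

(R2, C1)

Find each player's best response to every opponent strategy; NE are the intersections.
Alice's best responses — vs C1: R2 (payoff 4); vs C2: R4 (payoff 6); vs C3: R2 (payoff 7).
Bob's best responses — vs R1: C3 (payoff 5); vs R2: C1 (payoff 2); vs R3: C3 (payoff 5); vs R4: C1 (payoff 5).
The only mutual best response is (R2, C1); neither player gains by switching there.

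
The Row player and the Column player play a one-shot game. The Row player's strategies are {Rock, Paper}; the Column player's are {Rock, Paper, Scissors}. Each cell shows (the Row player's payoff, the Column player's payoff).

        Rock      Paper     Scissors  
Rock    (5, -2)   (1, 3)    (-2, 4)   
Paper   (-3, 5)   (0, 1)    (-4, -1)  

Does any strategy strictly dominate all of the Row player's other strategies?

A strategy is strictly dominant if it gives the Row player a strictly higher payoff than every other strategy, against every choice by the opponent.
Rock strictly dominates: vs Rock: 5 > -3; vs Paper: 1 > 0; vs Scissors: -2 > -4.

Rock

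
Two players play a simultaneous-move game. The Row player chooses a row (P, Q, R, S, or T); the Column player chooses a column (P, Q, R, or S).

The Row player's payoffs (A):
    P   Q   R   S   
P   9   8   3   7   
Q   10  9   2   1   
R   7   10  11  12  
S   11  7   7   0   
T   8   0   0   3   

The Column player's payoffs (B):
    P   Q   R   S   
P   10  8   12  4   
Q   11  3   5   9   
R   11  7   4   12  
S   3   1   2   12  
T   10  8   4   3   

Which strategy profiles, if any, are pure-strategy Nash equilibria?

A profile is a Nash equilibrium when each player is best-responding to the other.
The Row player's best responses — vs P: S (payoff 11); vs Q: R (payoff 10); vs R: R (payoff 11); vs S: R (payoff 12).
The Column player's best responses — vs P: R (payoff 12); vs Q: P (payoff 11); vs R: S (payoff 12); vs S: S (payoff 12); vs T: P (payoff 10).
The only mutual best response is (R, S); neither player gains by switching there.

(R, S)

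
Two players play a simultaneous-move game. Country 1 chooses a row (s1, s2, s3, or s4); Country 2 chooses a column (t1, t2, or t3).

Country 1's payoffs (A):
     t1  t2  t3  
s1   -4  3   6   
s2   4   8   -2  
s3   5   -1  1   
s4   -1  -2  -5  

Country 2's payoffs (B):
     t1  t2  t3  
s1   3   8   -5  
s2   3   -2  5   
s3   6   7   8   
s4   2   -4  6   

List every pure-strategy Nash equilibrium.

There is no pure-strategy Nash equilibrium

Find each player's best response to every opponent strategy; NE are the intersections.
Country 1's best responses — vs t1: s3 (payoff 5); vs t2: s2 (payoff 8); vs t3: s1 (payoff 6).
Country 2's best responses — vs s1: t2 (payoff 8); vs s2: t3 (payoff 5); vs s3: t3 (payoff 8); vs s4: t3 (payoff 6).
No cell has both players best-responding. For instance, Country 1's best reply to t3 is s1, but against s1 Country 2 prefers t2 over t3.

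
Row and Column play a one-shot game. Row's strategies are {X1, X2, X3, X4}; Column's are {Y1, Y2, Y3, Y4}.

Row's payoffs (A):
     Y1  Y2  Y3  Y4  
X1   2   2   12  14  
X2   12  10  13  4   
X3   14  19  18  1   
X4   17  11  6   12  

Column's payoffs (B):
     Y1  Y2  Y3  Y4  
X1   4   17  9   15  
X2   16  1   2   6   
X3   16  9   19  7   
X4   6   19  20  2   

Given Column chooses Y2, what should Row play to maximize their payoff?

With Column fixed at Y2, Row's payoffs are: X1 → 2, X2 → 10, X3 → 19, X4 → 11.
The maximum is 19, achieved by X3.

X3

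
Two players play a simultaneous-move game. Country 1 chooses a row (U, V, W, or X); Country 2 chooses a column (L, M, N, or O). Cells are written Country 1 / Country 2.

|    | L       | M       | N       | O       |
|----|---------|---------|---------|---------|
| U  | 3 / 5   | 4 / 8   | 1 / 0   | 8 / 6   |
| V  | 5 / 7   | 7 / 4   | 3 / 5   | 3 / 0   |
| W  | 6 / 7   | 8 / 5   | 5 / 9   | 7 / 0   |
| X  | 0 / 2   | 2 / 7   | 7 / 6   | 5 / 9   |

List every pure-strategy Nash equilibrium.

A profile is a Nash equilibrium when each player is best-responding to the other.
Country 1's best responses — vs L: W (payoff 6); vs M: W (payoff 8); vs N: X (payoff 7); vs O: U (payoff 8).
Country 2's best responses — vs U: M (payoff 8); vs V: L (payoff 7); vs W: N (payoff 9); vs X: O (payoff 9).
No cell has both players best-responding. For instance, Country 1's best reply to M is W, but against W Country 2 prefers N over M.

There is no pure-strategy Nash equilibrium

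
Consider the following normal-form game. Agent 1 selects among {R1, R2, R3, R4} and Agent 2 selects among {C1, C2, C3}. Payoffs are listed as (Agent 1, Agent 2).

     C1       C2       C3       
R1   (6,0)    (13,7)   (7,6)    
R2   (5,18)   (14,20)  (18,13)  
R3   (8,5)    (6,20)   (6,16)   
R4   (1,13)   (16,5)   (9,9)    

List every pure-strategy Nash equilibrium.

There is no pure-strategy Nash equilibrium

Find each player's best response to every opponent strategy; NE are the intersections.
Agent 1's best responses — vs C1: R3 (payoff 8); vs C2: R4 (payoff 16); vs C3: R2 (payoff 18).
Agent 2's best responses — vs R1: C2 (payoff 7); vs R2: C2 (payoff 20); vs R3: C2 (payoff 20); vs R4: C1 (payoff 13).
No cell has both players best-responding. For instance, Agent 1's best reply to C1 is R3, but against R3 Agent 2 prefers C2 over C1.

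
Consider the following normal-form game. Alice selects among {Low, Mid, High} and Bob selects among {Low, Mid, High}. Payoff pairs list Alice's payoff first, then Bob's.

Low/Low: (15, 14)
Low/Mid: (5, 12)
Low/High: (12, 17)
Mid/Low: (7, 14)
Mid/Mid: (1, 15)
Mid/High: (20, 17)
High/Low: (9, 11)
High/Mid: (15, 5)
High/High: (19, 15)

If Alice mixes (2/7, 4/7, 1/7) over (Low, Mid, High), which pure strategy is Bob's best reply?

High

Compute Bob's expected payoff from each pure strategy against the given mix.
Low: (2/7)·14 + (4/7)·14 + (1/7)·11 = 95/7
Mid: (2/7)·12 + (4/7)·15 + (1/7)·5 = 89/7
High: (2/7)·17 + (4/7)·17 + (1/7)·15 = 117/7
Highest expected payoff is 117/7, from High.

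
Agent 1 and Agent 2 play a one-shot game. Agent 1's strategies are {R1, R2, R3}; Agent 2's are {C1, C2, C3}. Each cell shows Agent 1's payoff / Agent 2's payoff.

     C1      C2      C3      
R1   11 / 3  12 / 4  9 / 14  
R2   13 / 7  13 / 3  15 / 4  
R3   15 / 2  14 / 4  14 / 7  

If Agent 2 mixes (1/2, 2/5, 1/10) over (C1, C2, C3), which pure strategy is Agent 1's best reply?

Compute Agent 1's expected payoff from each pure strategy against the given mix.
R1: (1/2)·11 + (2/5)·12 + (1/10)·9 = 56/5
R2: (1/2)·13 + (2/5)·13 + (1/10)·15 = 66/5
R3: (1/2)·15 + (2/5)·14 + (1/10)·14 = 29/2
Highest expected payoff is 29/2, from R3.

R3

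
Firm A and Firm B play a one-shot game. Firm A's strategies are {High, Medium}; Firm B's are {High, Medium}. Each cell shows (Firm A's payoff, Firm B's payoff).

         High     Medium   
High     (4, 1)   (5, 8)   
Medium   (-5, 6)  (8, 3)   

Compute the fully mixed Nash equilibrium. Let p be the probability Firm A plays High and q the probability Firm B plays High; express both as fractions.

p = 3/10, q = 1/4

In a mixed NE each player is indifferent between their pure strategies, so the opponent's mix sets the indifference.
Firm B indifferent between High and Medium: p·1 + (1−p)·6 = p·8 + (1−p)·3 ⟹ 6 + (-5)p = 3 + 5p ⟹ p = 3/10.
Firm A indifferent between High and Medium: q·4 + (1−q)·5 = q·(-5) + (1−q)·8 ⟹ 5 + (-1)q = 8 + (-13)q ⟹ q = 1/4.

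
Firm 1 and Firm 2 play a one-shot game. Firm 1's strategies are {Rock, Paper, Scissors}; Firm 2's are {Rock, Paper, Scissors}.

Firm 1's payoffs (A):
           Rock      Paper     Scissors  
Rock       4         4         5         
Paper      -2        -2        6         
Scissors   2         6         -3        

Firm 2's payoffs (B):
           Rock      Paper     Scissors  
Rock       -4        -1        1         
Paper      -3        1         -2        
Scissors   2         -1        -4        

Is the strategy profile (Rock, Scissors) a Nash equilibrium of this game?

Holding Firm 2 at Scissors: Firm 1 gets 5 from Rock but could get 6 by switching to Paper. Firm 1 has a profitable deviation.

No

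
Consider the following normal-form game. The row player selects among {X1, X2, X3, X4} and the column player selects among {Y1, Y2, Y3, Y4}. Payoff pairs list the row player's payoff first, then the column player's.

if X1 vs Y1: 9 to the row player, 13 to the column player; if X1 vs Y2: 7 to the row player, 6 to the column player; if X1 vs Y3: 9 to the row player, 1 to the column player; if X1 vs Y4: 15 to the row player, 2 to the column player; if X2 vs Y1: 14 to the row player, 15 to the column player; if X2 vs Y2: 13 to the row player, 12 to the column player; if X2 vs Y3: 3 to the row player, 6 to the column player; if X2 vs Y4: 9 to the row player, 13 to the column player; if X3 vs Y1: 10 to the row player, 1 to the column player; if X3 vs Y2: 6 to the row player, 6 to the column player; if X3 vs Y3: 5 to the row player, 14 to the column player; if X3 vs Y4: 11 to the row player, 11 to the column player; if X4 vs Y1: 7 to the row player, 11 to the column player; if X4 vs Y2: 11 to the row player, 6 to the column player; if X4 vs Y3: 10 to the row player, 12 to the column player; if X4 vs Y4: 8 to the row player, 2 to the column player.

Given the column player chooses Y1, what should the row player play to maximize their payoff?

X2

With the column player fixed at Y1, the row player's payoffs are: X1 → 9, X2 → 14, X3 → 10, X4 → 7.
The maximum is 14, achieved by X2.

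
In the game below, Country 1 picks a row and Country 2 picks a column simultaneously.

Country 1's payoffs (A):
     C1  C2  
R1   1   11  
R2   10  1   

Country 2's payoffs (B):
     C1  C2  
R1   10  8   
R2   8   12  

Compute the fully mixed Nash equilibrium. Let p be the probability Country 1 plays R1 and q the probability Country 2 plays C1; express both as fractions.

p = 2/3, q = 10/19

In a mixed NE each player is indifferent between their pure strategies, so the opponent's mix sets the indifference.
Country 2 indifferent between C1 and C2: p·10 + (1−p)·8 = p·8 + (1−p)·12 ⟹ 8 + 2p = 12 + (-4)p ⟹ p = 2/3.
Country 1 indifferent between R1 and R2: q·1 + (1−q)·11 = q·10 + (1−q)·1 ⟹ 11 + (-10)q = 1 + 9q ⟹ q = 10/19.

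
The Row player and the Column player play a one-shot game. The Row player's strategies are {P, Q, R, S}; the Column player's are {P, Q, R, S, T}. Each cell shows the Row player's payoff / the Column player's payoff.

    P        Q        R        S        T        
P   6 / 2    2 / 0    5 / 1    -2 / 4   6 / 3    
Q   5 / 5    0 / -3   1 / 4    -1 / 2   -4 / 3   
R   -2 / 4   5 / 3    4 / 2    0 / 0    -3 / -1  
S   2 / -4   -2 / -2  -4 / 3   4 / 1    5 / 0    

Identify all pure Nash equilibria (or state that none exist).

A profile is a Nash equilibrium when each player is best-responding to the other.
The Row player's best responses — vs P: P (payoff 6); vs Q: R (payoff 5); vs R: P (payoff 5); vs S: S (payoff 4); vs T: P (payoff 6).
The Column player's best responses — vs P: S (payoff 4); vs Q: P (payoff 5); vs R: P (payoff 4); vs S: R (payoff 3).
No cell has both players best-responding. For instance, the Row player's best reply to P is P, but against P the Column player prefers S over P.

No pure-strategy Nash equilibrium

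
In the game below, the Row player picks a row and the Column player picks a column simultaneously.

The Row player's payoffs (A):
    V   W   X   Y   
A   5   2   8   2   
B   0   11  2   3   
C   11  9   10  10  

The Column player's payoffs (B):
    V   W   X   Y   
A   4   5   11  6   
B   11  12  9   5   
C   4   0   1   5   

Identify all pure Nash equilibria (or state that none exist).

Check mutual best responses: a cell is a NE iff neither player can gain by unilaterally deviating.
The Row player's best responses — vs V: C (payoff 11); vs W: B (payoff 11); vs X: C (payoff 10); vs Y: C (payoff 10).
The Column player's best responses — vs A: X (payoff 11); vs B: W (payoff 12); vs C: Y (payoff 5).
Mutual best responses occur at (B, W) and (C, Y); at each, neither player gains by switching.

(B, W) and (C, Y)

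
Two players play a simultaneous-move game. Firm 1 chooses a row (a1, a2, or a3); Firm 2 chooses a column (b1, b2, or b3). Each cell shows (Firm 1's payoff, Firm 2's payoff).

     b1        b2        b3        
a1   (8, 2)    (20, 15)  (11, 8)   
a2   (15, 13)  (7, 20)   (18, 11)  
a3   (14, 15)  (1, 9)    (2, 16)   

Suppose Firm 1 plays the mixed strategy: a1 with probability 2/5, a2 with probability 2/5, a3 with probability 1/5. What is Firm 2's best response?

Compute Firm 2's expected payoff from each pure strategy against the given mix.
b1: (2/5)·2 + (2/5)·13 + (1/5)·15 = 9
b2: (2/5)·15 + (2/5)·20 + (1/5)·9 = 79/5
b3: (2/5)·8 + (2/5)·11 + (1/5)·16 = 54/5
Highest expected payoff is 79/5, from b2.

b2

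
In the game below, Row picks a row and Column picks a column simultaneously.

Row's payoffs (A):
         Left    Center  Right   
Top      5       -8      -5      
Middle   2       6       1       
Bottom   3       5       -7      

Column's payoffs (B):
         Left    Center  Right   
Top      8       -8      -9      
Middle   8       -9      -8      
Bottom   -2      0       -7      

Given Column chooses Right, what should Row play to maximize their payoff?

With Column fixed at Right, Row's payoffs are: Top → -5, Middle → 1, Bottom → -7.
The maximum is 1, achieved by Middle.

Middle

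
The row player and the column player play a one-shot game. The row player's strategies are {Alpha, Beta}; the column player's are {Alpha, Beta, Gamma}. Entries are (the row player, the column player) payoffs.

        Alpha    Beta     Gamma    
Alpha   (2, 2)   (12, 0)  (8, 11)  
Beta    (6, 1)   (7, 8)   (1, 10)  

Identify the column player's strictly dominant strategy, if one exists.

Check whether one of the column player's strategies beats all alternatives regardless of what the opponent does.
Gamma strictly dominates: vs Alpha: 11 > each of {2, 0}; vs Beta: 10 > each of {1, 8}.

Gamma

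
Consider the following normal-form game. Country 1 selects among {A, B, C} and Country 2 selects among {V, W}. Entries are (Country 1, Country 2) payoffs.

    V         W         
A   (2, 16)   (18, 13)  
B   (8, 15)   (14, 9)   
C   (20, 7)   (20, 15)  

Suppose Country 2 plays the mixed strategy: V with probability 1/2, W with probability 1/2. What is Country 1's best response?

C

Country 1's best reply maximizes expected payoff against the mix.
A: (1/2)·2 + (1/2)·18 = 10
B: (1/2)·8 + (1/2)·14 = 11
C: (1/2)·20 + (1/2)·20 = 20
Highest expected payoff is 20, from C.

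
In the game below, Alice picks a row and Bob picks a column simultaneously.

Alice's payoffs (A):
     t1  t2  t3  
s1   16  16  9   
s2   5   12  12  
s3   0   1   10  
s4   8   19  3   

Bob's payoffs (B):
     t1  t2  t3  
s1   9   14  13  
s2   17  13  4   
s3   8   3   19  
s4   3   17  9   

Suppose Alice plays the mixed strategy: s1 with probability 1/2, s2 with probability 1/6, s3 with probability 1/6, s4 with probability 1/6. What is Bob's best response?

t2

Compute Bob's expected payoff from each pure strategy against the given mix.
t1: (1/2)·9 + (1/6)·17 + (1/6)·8 + (1/6)·3 = 55/6
t2: (1/2)·14 + (1/6)·13 + (1/6)·3 + (1/6)·17 = 25/2
t3: (1/2)·13 + (1/6)·4 + (1/6)·19 + (1/6)·9 = 71/6
Highest expected payoff is 25/2, from t2.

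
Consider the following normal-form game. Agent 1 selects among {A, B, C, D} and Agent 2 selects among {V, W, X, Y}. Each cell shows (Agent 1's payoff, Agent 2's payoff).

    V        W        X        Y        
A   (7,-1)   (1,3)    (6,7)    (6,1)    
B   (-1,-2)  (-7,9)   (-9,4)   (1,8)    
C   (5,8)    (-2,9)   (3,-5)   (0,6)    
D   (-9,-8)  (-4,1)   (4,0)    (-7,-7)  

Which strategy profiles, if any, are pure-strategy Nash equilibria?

A profile is a Nash equilibrium when each player is best-responding to the other.
Agent 1's best responses — vs V: A (payoff 7); vs W: A (payoff 1); vs X: A (payoff 6); vs Y: A (payoff 6).
Agent 2's best responses — vs A: X (payoff 7); vs B: W (payoff 9); vs C: W (payoff 9); vs D: W (payoff 1).
The only mutual best response is (A, X); neither player gains by switching there.

(A, X)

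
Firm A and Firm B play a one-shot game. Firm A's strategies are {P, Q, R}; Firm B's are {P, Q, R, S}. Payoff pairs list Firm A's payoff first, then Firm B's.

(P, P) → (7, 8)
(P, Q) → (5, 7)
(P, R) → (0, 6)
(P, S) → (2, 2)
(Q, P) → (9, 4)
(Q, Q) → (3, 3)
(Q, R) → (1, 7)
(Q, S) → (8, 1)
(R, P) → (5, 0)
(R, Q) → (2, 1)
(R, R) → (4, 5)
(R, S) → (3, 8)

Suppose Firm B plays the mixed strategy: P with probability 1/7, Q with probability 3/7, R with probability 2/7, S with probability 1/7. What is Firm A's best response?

Q

Compute Firm A's expected payoff from each pure strategy against the given mix.
P: (1/7)·7 + (3/7)·5 + (2/7)·0 + (1/7)·2 = 24/7
Q: (1/7)·9 + (3/7)·3 + (2/7)·1 + (1/7)·8 = 4
R: (1/7)·5 + (3/7)·2 + (2/7)·4 + (1/7)·3 = 22/7
Highest expected payoff is 4, from Q.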